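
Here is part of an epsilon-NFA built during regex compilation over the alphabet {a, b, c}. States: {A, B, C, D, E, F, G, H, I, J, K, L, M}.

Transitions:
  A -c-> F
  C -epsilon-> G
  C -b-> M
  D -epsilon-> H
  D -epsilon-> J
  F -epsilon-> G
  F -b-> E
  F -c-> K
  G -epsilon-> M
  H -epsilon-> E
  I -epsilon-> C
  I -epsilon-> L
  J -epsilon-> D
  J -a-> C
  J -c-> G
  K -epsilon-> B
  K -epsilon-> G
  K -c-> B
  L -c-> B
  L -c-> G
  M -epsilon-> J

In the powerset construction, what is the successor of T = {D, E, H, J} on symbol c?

J on c → {G}.
No c-transition from D, E, H.
Union after reading c: {G}.
Now take the epsilon-closure:
From G via epsilon: add M.
From M via epsilon: add J.
From J via epsilon: add D.
From D via epsilon: add H.
From H via epsilon: add E.
No new states can be added; the closed set is {D, E, G, H, J, M}.

{D, E, G, H, J, M}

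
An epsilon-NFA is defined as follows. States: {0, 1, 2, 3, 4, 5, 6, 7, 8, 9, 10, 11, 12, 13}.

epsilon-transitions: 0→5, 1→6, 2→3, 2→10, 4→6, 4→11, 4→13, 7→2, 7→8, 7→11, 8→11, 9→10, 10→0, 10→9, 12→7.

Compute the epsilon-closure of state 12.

{0, 2, 3, 5, 7, 8, 9, 10, 11, 12}

Start with {12}.
From 12 via epsilon: add 7.
From 7 via epsilon: add 2, 8, 11.
From 2 via epsilon: add 3, 10.
From 10 via epsilon: add 0, 9.
From 0 via epsilon: add 5.
No new states can be added; the closed set is {0, 2, 3, 5, 7, 8, 9, 10, 11, 12}.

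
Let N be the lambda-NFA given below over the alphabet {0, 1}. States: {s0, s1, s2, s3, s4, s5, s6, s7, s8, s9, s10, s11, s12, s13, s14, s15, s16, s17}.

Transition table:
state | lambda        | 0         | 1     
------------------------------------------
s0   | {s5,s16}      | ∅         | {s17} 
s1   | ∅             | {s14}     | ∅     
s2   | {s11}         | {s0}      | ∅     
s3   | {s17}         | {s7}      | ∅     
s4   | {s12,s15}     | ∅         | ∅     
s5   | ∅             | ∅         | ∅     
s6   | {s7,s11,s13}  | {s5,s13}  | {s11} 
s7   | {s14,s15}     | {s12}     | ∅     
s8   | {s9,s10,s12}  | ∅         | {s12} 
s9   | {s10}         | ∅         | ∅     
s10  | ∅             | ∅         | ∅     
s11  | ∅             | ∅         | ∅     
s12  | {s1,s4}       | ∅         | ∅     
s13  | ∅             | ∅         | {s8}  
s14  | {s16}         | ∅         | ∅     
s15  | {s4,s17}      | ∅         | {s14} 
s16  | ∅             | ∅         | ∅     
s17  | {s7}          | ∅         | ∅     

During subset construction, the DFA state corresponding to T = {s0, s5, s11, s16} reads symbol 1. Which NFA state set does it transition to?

{s1, s4, s7, s12, s14, s15, s16, s17}

s0 on 1 → {s17}.
No 1-transition from s5, s11, s16.
Union after reading 1: {s17}.
Now take the lambda-closure:
From s17 via lambda: add s7.
From s7 via lambda: add s14, s15.
From s14 via lambda: add s16.
From s15 via lambda: add s4.
From s4 via lambda: add s12.
From s12 via lambda: add s1.
No new states can be added; the closed set is {s1, s4, s7, s12, s14, s15, s16, s17}.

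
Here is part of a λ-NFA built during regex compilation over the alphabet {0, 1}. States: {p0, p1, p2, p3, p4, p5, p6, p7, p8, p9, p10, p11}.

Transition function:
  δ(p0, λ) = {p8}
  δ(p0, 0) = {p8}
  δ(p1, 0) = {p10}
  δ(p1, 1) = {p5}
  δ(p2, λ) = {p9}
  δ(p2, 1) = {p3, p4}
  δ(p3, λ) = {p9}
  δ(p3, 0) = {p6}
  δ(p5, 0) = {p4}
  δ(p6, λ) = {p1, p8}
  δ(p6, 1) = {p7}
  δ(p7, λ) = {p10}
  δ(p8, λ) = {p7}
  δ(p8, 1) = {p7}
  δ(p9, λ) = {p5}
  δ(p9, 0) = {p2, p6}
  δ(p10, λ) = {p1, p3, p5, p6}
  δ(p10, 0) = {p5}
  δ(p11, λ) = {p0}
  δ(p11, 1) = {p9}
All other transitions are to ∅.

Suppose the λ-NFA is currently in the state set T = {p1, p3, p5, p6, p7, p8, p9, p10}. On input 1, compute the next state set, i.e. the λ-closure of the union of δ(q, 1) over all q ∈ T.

{p1, p3, p5, p6, p7, p8, p9, p10}

p1 on 1 → {p5}.
p6 on 1 → {p7}.
p8 on 1 → {p7}.
No 1-transition from p3, p5, p7, p9, p10.
Union after reading 1: {p5, p7}.
Now take the λ-closure:
From p7 via λ: add p10.
From p10 via λ: add p1, p3, p6.
From p3 via λ: add p9.
From p6 via λ: add p8.
No new states can be added; the closed set is {p1, p3, p5, p6, p7, p8, p9, p10}.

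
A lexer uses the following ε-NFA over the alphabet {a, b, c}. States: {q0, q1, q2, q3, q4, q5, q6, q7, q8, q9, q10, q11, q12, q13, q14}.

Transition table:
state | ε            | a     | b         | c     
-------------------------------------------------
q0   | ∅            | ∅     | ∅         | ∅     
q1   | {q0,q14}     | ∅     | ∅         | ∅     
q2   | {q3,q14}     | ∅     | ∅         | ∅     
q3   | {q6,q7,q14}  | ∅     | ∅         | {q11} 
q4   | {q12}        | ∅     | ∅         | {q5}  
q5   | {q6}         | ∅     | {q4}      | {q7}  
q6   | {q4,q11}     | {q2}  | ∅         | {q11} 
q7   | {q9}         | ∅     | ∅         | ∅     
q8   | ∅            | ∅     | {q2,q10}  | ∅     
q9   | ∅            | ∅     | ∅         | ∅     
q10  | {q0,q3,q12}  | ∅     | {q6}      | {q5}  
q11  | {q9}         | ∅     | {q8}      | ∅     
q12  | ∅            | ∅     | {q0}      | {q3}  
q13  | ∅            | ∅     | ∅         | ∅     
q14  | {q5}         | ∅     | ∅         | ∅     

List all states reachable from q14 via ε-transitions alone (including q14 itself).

{q4, q5, q6, q9, q11, q12, q14}

Start with {q14}.
From q14 via ε: add q5.
From q5 via ε: add q6.
From q6 via ε: add q4, q11.
From q4 via ε: add q12.
From q11 via ε: add q9.
No new states can be added; the closed set is {q4, q5, q6, q9, q11, q12, q14}.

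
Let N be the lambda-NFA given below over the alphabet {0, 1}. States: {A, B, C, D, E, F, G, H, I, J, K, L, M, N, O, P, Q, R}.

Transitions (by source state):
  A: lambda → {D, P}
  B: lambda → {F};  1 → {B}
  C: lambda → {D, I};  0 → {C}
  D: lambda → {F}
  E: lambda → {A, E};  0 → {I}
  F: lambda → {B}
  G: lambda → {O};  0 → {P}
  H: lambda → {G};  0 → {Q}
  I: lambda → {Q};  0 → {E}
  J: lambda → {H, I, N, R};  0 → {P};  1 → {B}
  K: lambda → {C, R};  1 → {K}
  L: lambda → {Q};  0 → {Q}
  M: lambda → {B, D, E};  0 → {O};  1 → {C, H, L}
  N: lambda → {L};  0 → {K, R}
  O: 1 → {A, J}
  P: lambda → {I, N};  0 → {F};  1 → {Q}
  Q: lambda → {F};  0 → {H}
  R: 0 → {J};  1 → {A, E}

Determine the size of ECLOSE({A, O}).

10

Start with {A, O}.
From A via lambda: add D, P.
From D via lambda: add F.
From P via lambda: add I, N.
From F via lambda: add B.
From I via lambda: add Q.
From N via lambda: add L.
lambda-closure = {A, B, D, F, I, L, N, O, P, Q}, which has 10 states.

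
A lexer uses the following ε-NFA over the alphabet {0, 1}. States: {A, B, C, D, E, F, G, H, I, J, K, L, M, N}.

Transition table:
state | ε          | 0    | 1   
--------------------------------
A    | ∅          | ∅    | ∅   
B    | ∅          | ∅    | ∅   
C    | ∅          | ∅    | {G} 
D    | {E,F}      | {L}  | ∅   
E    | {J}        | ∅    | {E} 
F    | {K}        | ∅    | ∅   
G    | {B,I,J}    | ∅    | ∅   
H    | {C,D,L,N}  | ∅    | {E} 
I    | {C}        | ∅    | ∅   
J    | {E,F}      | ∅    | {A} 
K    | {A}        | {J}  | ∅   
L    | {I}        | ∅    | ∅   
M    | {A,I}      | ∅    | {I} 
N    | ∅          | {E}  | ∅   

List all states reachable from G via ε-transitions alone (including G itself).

Start with {G}.
From G via ε: add B, I, J.
From I via ε: add C.
From J via ε: add E, F.
From F via ε: add K.
From K via ε: add A.
No new states can be added; the closed set is {A, B, C, E, F, G, I, J, K}.

{A, B, C, E, F, G, I, J, K}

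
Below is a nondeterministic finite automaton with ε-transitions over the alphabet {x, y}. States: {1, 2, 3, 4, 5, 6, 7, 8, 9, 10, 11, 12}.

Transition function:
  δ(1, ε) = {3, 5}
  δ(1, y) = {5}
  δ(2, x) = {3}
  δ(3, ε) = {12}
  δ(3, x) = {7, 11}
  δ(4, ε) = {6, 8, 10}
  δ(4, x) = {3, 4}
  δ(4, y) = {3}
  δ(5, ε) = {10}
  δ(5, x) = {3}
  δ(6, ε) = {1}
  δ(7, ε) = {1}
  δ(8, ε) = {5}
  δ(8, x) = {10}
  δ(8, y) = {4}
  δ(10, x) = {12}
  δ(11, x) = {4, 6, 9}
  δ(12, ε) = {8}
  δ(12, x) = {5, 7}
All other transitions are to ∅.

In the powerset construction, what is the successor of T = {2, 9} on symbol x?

{3, 5, 8, 10, 12}

2 on x → {3}.
No x-transition from 9.
Union after reading x: {3}.
Now take the ε-closure:
From 3 via ε: add 12.
From 12 via ε: add 8.
From 8 via ε: add 5.
From 5 via ε: add 10.
No new states can be added; the closed set is {3, 5, 8, 10, 12}.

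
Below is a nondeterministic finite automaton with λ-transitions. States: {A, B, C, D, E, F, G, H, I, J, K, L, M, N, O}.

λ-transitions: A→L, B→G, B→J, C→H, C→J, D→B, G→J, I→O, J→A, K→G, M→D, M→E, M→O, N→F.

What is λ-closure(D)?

{A, B, D, G, J, L}

Start with {D}.
From D via λ: add B.
From B via λ: add G, J.
From J via λ: add A.
From A via λ: add L.
No new states can be added; the closed set is {A, B, D, G, J, L}.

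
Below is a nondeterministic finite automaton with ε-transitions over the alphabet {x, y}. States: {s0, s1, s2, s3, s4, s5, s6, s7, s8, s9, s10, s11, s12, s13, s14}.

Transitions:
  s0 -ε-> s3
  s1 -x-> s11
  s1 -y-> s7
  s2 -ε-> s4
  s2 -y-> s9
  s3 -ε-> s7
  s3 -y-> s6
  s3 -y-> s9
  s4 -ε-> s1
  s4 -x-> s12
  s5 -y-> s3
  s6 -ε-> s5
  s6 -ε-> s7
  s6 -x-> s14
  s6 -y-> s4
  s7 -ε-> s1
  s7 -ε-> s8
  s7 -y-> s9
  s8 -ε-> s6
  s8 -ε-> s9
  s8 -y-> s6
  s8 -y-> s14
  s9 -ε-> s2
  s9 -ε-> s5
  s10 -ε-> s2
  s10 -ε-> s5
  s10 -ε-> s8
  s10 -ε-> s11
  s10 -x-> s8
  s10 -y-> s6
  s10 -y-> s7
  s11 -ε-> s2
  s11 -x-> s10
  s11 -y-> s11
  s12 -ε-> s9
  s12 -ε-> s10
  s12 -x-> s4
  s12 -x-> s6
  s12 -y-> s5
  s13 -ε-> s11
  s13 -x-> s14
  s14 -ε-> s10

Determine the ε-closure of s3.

Start with {s3}.
From s3 via ε: add s7.
From s7 via ε: add s1, s8.
From s8 via ε: add s6, s9.
From s6 via ε: add s5.
From s9 via ε: add s2.
From s2 via ε: add s4.
No new states can be added; the closed set is {s1, s2, s3, s4, s5, s6, s7, s8, s9}.

{s1, s2, s3, s4, s5, s6, s7, s8, s9}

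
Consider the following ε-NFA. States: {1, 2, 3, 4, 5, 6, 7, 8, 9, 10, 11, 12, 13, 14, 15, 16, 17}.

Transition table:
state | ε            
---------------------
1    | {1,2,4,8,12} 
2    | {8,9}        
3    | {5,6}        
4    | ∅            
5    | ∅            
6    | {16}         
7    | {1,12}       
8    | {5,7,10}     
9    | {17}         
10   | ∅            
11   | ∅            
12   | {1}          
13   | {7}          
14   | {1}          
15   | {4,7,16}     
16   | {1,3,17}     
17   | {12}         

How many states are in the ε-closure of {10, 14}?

11

Start with {10, 14}.
From 14 via ε: add 1.
From 1 via ε: add 2, 4, 8, 12.
From 2 via ε: add 9.
From 8 via ε: add 5, 7.
From 9 via ε: add 17.
ε-closure = {1, 2, 4, 5, 7, 8, 9, 10, 12, 14, 17}, which has 11 states.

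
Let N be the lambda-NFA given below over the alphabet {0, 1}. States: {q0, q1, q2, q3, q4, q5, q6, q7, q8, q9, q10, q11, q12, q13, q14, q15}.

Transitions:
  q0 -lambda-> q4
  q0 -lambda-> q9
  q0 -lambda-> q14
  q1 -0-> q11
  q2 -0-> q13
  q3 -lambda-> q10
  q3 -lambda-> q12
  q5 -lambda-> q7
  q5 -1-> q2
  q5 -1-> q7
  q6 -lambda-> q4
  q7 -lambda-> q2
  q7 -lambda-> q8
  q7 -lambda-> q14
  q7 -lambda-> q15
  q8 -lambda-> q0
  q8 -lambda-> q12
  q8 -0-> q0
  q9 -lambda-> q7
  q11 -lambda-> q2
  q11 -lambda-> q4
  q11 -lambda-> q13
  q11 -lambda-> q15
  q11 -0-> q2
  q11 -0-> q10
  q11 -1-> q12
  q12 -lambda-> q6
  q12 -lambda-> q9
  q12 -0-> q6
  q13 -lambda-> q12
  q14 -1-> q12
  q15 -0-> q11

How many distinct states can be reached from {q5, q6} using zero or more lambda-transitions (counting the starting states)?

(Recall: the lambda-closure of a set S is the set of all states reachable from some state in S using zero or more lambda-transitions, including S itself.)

Start with {q5, q6}.
From q5 via lambda: add q7.
From q6 via lambda: add q4.
From q7 via lambda: add q2, q8, q14, q15.
From q8 via lambda: add q0, q12.
From q0 via lambda: add q9.
lambda-closure = {q0, q2, q4, q5, q6, q7, q8, q9, q12, q14, q15}, which has 11 states.

11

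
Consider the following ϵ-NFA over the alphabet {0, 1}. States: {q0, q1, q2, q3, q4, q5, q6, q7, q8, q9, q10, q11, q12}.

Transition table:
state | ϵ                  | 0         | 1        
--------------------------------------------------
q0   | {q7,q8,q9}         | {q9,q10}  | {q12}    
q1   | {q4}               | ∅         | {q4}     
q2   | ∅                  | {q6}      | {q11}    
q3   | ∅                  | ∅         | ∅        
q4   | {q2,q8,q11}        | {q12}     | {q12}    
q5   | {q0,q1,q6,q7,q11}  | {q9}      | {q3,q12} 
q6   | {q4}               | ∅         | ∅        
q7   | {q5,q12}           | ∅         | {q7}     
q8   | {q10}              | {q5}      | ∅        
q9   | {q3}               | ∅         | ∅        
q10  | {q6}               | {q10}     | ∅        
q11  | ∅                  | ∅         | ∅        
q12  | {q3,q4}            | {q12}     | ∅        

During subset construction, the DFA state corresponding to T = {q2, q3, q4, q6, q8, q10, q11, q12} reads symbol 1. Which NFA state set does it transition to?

q2 on 1 → {q11}.
q4 on 1 → {q12}.
No 1-transition from q3, q6, q8, q10, q11, q12.
Union after reading 1: {q11, q12}.
Now take the ϵ-closure:
From q12 via ϵ: add q3, q4.
From q4 via ϵ: add q2, q8.
From q8 via ϵ: add q10.
From q10 via ϵ: add q6.
No new states can be added; the closed set is {q2, q3, q4, q6, q8, q10, q11, q12}.

{q2, q3, q4, q6, q8, q10, q11, q12}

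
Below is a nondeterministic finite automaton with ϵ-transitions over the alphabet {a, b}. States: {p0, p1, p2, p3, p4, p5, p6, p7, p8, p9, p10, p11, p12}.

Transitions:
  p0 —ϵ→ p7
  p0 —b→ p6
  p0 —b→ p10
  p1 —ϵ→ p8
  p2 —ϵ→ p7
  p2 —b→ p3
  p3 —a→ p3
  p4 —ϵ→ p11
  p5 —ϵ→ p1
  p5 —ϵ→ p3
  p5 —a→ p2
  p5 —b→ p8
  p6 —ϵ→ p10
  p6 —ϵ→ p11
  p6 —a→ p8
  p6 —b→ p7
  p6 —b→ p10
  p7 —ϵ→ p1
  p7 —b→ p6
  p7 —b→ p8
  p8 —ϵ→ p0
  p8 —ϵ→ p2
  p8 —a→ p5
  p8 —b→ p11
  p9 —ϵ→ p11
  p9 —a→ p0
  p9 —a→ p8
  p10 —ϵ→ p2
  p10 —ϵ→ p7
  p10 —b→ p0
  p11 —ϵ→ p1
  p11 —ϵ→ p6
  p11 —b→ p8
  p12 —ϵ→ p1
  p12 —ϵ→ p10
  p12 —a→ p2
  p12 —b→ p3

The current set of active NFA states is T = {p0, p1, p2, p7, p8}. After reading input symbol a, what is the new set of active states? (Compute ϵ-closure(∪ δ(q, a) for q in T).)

p8 on a → {p5}.
No a-transition from p0, p1, p2, p7.
Union after reading a: {p5}.
Now take the ϵ-closure:
From p5 via ϵ: add p1, p3.
From p1 via ϵ: add p8.
From p8 via ϵ: add p0, p2.
From p0 via ϵ: add p7.
No new states can be added; the closed set is {p0, p1, p2, p3, p5, p7, p8}.

{p0, p1, p2, p3, p5, p7, p8}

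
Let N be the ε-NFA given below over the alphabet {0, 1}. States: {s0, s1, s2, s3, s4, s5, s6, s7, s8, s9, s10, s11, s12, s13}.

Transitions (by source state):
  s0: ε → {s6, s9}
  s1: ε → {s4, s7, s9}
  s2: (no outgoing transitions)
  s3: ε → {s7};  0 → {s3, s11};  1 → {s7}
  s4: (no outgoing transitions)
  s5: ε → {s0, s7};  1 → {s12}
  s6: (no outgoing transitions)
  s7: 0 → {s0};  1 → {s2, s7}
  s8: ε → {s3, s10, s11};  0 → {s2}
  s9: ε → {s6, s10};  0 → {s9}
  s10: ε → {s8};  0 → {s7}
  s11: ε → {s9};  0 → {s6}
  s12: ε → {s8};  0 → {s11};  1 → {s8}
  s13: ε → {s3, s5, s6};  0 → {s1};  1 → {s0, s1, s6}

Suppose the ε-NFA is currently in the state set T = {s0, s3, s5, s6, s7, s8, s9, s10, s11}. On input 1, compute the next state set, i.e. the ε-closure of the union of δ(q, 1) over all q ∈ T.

s3 on 1 → {s7}.
s5 on 1 → {s12}.
s7 on 1 → {s2, s7}.
No 1-transition from s0, s6, s8, s9, s10, s11.
Union after reading 1: {s2, s7, s12}.
Now take the ε-closure:
From s12 via ε: add s8.
From s8 via ε: add s3, s10, s11.
From s11 via ε: add s9.
From s9 via ε: add s6.
No new states can be added; the closed set is {s2, s3, s6, s7, s8, s9, s10, s11, s12}.

{s2, s3, s6, s7, s8, s9, s10, s11, s12}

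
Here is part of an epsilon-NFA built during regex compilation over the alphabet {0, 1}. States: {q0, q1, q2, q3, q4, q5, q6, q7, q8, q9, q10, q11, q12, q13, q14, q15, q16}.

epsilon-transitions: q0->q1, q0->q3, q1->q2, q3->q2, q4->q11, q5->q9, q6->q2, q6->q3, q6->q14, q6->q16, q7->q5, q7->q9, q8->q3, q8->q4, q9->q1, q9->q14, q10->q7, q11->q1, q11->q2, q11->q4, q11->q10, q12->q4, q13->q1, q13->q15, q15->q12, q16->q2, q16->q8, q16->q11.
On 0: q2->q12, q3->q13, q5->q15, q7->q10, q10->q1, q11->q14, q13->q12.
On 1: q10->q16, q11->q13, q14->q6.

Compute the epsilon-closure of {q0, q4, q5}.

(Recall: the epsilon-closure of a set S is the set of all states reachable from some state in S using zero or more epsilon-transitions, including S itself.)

{q0, q1, q2, q3, q4, q5, q7, q9, q10, q11, q14}

Start with {q0, q4, q5}.
From q0 via epsilon: add q1, q3.
From q4 via epsilon: add q11.
From q5 via epsilon: add q9.
From q1 via epsilon: add q2.
From q9 via epsilon: add q14.
From q11 via epsilon: add q10.
From q10 via epsilon: add q7.
No new states can be added; the closed set is {q0, q1, q2, q3, q4, q5, q7, q9, q10, q11, q14}.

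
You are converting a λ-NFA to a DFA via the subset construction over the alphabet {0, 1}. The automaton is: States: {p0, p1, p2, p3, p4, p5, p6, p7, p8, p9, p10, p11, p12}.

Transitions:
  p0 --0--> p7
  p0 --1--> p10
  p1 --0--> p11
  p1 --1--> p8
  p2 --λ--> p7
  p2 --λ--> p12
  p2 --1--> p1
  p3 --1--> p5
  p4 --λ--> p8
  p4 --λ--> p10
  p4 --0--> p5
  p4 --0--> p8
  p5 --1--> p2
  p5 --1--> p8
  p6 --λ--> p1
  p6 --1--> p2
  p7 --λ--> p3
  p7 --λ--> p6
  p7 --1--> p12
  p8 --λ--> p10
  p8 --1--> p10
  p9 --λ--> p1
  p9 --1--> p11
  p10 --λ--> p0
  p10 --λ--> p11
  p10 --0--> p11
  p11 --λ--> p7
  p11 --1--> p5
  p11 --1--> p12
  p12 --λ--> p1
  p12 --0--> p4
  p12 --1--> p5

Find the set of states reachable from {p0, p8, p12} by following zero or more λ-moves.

{p0, p1, p3, p6, p7, p8, p10, p11, p12}

Start with {p0, p8, p12}.
From p8 via λ: add p10.
From p12 via λ: add p1.
From p10 via λ: add p11.
From p11 via λ: add p7.
From p7 via λ: add p3, p6.
No new states can be added; the closed set is {p0, p1, p3, p6, p7, p8, p10, p11, p12}.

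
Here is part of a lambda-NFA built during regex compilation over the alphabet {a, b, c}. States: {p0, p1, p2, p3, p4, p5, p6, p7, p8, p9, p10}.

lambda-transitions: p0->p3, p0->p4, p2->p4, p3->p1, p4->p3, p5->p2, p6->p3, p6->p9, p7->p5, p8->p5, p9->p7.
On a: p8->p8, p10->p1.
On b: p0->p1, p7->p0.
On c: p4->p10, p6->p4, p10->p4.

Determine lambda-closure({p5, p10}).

Start with {p5, p10}.
From p5 via lambda: add p2.
From p2 via lambda: add p4.
From p4 via lambda: add p3.
From p3 via lambda: add p1.
No new states can be added; the closed set is {p1, p2, p3, p4, p5, p10}.

{p1, p2, p3, p4, p5, p10}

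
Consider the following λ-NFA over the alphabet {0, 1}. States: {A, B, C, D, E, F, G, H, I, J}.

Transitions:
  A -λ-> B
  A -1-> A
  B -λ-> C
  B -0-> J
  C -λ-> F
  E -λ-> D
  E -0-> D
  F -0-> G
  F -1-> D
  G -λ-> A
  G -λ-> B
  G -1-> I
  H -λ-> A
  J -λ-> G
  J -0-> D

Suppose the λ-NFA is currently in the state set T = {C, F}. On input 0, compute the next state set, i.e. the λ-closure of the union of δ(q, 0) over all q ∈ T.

F on 0 → {G}.
No 0-transition from C.
Union after reading 0: {G}.
Now take the λ-closure:
From G via λ: add A, B.
From B via λ: add C.
From C via λ: add F.
No new states can be added; the closed set is {A, B, C, F, G}.

{A, B, C, F, G}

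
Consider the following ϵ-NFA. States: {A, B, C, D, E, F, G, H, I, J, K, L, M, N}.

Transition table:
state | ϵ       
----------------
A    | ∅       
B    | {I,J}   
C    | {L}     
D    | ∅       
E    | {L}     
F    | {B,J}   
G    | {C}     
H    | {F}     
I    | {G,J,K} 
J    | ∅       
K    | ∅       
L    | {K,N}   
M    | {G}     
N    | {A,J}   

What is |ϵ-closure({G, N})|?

7

Start with {G, N}.
From G via ϵ: add C.
From N via ϵ: add A, J.
From C via ϵ: add L.
From L via ϵ: add K.
ϵ-closure = {A, C, G, J, K, L, N}, which has 7 states.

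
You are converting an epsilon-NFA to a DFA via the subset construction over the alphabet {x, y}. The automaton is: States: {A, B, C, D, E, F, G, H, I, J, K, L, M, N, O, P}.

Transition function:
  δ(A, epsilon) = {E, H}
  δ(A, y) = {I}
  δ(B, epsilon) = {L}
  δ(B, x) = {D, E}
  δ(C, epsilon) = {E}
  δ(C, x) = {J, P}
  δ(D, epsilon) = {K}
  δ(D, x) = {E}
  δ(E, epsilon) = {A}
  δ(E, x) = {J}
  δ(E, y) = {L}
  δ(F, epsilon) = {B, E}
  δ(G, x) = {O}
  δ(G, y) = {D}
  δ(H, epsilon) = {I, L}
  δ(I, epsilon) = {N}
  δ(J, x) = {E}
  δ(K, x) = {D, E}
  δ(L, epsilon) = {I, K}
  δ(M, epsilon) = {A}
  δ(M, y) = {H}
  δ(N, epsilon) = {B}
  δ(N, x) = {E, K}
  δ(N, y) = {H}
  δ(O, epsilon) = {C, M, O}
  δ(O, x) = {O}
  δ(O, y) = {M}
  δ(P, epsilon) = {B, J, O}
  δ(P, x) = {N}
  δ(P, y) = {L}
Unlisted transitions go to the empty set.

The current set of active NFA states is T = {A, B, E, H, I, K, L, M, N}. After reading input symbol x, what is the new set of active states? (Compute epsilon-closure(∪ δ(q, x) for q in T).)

B on x → {D, E}.
E on x → {J}.
K on x → {D, E}.
N on x → {E, K}.
No x-transition from A, H, I, L, M.
Union after reading x: {D, E, J, K}.
Now take the epsilon-closure:
From E via epsilon: add A.
From A via epsilon: add H.
From H via epsilon: add I, L.
From I via epsilon: add N.
From N via epsilon: add B.
No new states can be added; the closed set is {A, B, D, E, H, I, J, K, L, N}.

{A, B, D, E, H, I, J, K, L, N}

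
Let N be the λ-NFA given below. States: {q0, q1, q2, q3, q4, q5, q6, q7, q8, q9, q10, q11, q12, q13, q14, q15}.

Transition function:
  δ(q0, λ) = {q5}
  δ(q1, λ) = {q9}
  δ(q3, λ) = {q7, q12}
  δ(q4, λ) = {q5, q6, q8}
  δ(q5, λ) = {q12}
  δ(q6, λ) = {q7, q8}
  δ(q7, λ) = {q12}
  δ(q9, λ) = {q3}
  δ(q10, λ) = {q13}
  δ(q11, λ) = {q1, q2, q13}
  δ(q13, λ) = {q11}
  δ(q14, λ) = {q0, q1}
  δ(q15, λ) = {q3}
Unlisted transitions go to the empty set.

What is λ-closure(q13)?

Start with {q13}.
From q13 via λ: add q11.
From q11 via λ: add q1, q2.
From q1 via λ: add q9.
From q9 via λ: add q3.
From q3 via λ: add q7, q12.
No new states can be added; the closed set is {q1, q2, q3, q7, q9, q11, q12, q13}.

{q1, q2, q3, q7, q9, q11, q12, q13}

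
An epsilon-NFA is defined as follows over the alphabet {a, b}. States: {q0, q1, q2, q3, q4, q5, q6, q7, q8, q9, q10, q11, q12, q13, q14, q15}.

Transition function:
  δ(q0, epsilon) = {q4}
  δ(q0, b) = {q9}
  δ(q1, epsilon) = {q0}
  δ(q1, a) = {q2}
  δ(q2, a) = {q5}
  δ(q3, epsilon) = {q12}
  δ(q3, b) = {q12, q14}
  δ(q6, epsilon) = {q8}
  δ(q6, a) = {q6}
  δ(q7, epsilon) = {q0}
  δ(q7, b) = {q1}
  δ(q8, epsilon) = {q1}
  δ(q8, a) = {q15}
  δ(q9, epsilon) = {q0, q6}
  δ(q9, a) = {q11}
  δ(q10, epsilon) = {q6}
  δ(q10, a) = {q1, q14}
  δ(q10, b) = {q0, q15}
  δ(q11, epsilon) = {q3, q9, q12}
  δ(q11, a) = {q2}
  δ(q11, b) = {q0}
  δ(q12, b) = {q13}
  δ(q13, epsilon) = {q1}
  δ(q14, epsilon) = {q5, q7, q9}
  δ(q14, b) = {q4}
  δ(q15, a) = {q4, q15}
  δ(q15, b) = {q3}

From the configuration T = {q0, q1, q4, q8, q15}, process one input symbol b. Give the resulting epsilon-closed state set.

{q0, q1, q3, q4, q6, q8, q9, q12}

q0 on b → {q9}.
q15 on b → {q3}.
No b-transition from q1, q4, q8.
Union after reading b: {q3, q9}.
Now take the epsilon-closure:
From q3 via epsilon: add q12.
From q9 via epsilon: add q0, q6.
From q0 via epsilon: add q4.
From q6 via epsilon: add q8.
From q8 via epsilon: add q1.
No new states can be added; the closed set is {q0, q1, q3, q4, q6, q8, q9, q12}.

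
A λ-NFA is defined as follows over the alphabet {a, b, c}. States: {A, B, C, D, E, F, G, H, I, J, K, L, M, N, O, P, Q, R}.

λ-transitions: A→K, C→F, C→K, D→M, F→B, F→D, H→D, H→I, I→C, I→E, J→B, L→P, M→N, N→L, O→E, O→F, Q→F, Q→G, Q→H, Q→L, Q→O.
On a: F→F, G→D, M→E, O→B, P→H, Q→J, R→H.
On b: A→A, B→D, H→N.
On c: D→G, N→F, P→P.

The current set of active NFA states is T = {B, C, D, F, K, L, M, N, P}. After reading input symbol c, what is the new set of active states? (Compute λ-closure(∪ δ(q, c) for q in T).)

D on c → {G}.
N on c → {F}.
P on c → {P}.
No c-transition from B, C, F, K, L, M.
Union after reading c: {F, G, P}.
Now take the λ-closure:
From F via λ: add B, D.
From D via λ: add M.
From M via λ: add N.
From N via λ: add L.
No new states can be added; the closed set is {B, D, F, G, L, M, N, P}.

{B, D, F, G, L, M, N, P}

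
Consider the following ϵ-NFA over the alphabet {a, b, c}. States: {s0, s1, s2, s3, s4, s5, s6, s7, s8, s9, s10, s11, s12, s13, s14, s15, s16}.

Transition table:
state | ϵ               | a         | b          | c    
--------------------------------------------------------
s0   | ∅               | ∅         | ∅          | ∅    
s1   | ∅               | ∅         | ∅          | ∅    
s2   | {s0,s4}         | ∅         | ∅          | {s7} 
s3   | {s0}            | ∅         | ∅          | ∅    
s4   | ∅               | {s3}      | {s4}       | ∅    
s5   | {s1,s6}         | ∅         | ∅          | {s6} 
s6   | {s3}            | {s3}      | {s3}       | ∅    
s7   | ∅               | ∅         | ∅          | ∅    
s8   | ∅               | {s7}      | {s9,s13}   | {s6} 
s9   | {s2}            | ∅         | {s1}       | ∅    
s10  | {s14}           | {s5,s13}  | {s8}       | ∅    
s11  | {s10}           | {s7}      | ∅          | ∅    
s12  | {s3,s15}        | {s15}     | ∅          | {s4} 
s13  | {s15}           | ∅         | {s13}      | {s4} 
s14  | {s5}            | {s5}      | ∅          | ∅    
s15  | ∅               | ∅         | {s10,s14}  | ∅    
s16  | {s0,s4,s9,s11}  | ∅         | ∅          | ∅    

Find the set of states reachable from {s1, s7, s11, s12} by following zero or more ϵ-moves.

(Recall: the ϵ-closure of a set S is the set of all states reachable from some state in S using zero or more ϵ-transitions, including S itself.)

{s0, s1, s3, s5, s6, s7, s10, s11, s12, s14, s15}

Start with {s1, s7, s11, s12}.
From s11 via ϵ: add s10.
From s12 via ϵ: add s3, s15.
From s3 via ϵ: add s0.
From s10 via ϵ: add s14.
From s14 via ϵ: add s5.
From s5 via ϵ: add s6.
No new states can be added; the closed set is {s0, s1, s3, s5, s6, s7, s10, s11, s12, s14, s15}.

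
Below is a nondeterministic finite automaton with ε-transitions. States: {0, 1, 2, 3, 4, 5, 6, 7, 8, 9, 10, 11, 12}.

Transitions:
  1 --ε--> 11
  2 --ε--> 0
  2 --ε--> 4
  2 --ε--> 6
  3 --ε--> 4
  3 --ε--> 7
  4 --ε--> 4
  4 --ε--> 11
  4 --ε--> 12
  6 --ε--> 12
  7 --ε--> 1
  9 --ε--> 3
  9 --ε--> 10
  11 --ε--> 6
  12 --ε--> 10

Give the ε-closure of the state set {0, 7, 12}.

Start with {0, 7, 12}.
From 7 via ε: add 1.
From 12 via ε: add 10.
From 1 via ε: add 11.
From 11 via ε: add 6.
No new states can be added; the closed set is {0, 1, 6, 7, 10, 11, 12}.

{0, 1, 6, 7, 10, 11, 12}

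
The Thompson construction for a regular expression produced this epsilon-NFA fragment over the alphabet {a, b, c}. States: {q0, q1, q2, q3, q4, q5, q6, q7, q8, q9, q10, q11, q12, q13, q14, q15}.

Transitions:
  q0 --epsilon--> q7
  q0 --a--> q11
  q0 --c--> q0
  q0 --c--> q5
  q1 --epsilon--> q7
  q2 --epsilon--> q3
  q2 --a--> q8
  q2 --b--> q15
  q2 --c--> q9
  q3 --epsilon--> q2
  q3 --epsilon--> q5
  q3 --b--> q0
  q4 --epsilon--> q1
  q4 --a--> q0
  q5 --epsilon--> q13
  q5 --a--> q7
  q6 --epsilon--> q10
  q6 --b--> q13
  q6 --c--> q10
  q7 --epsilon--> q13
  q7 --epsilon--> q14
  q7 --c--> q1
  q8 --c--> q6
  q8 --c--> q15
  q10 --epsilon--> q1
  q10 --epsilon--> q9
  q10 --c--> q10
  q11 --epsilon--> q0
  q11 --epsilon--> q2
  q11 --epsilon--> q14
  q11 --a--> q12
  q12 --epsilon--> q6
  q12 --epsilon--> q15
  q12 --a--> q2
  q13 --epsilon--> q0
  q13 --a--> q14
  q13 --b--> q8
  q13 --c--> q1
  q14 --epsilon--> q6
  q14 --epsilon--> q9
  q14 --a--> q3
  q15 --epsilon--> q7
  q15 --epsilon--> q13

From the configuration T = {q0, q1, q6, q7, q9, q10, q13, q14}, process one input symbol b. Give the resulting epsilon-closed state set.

q6 on b → {q13}.
q13 on b → {q8}.
No b-transition from q0, q1, q7, q9, q10, q14.
Union after reading b: {q8, q13}.
Now take the epsilon-closure:
From q13 via epsilon: add q0.
From q0 via epsilon: add q7.
From q7 via epsilon: add q14.
From q14 via epsilon: add q6, q9.
From q6 via epsilon: add q10.
From q10 via epsilon: add q1.
No new states can be added; the closed set is {q0, q1, q6, q7, q8, q9, q10, q13, q14}.

{q0, q1, q6, q7, q8, q9, q10, q13, q14}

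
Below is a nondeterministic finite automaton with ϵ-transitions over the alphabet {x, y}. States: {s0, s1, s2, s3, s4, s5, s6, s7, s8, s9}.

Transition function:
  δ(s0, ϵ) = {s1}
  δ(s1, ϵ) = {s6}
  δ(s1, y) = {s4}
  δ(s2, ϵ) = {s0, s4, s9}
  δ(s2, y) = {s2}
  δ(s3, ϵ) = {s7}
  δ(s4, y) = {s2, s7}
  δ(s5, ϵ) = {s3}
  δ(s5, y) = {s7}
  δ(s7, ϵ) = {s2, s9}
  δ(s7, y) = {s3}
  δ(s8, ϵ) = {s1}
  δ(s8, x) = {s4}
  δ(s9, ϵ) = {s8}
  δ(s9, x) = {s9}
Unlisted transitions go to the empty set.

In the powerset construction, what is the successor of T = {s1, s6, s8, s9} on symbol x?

{s1, s4, s6, s8, s9}

s8 on x → {s4}.
s9 on x → {s9}.
No x-transition from s1, s6.
Union after reading x: {s4, s9}.
Now take the ϵ-closure:
From s9 via ϵ: add s8.
From s8 via ϵ: add s1.
From s1 via ϵ: add s6.
No new states can be added; the closed set is {s1, s4, s6, s8, s9}.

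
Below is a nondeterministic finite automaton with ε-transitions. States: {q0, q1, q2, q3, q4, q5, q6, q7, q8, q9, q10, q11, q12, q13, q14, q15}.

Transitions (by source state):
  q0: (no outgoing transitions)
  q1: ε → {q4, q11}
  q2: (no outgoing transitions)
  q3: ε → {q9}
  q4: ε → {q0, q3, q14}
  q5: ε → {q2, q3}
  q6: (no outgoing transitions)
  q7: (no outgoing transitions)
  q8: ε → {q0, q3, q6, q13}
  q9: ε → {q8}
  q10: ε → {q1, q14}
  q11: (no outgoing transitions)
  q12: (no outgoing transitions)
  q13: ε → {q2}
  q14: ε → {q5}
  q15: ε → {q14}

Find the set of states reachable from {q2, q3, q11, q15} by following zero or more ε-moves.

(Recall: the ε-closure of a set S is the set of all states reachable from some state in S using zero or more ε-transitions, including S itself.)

Start with {q2, q3, q11, q15}.
From q3 via ε: add q9.
From q15 via ε: add q14.
From q9 via ε: add q8.
From q14 via ε: add q5.
From q8 via ε: add q0, q6, q13.
No new states can be added; the closed set is {q0, q2, q3, q5, q6, q8, q9, q11, q13, q14, q15}.

{q0, q2, q3, q5, q6, q8, q9, q11, q13, q14, q15}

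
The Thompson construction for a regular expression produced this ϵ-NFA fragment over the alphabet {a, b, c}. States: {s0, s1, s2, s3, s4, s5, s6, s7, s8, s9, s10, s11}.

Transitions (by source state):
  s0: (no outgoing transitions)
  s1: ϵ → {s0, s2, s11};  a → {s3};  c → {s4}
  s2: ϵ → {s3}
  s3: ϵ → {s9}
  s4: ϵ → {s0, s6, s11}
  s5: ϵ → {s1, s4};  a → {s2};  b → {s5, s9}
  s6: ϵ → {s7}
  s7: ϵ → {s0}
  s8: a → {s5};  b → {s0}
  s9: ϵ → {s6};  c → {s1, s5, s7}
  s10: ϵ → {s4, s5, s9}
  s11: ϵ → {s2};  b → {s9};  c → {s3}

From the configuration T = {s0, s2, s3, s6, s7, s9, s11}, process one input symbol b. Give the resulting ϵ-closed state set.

{s0, s6, s7, s9}

s11 on b → {s9}.
No b-transition from s0, s2, s3, s6, s7, s9.
Union after reading b: {s9}.
Now take the ϵ-closure:
From s9 via ϵ: add s6.
From s6 via ϵ: add s7.
From s7 via ϵ: add s0.
No new states can be added; the closed set is {s0, s6, s7, s9}.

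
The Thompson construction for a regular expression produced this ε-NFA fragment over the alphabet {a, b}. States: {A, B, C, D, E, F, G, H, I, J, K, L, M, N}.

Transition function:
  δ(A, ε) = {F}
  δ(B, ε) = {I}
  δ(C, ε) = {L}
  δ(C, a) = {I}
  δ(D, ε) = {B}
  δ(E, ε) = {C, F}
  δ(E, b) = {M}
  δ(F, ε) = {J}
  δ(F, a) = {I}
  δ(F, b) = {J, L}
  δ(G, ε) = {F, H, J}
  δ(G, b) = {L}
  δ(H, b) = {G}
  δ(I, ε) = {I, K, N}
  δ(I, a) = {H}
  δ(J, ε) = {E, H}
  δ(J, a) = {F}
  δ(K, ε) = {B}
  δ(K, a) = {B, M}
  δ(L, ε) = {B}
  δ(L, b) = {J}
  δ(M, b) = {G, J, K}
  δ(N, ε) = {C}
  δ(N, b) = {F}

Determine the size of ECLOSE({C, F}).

10

Start with {C, F}.
From C via ε: add L.
From F via ε: add J.
From J via ε: add E, H.
From L via ε: add B.
From B via ε: add I.
From I via ε: add K, N.
ε-closure = {B, C, E, F, H, I, J, K, L, N}, which has 10 states.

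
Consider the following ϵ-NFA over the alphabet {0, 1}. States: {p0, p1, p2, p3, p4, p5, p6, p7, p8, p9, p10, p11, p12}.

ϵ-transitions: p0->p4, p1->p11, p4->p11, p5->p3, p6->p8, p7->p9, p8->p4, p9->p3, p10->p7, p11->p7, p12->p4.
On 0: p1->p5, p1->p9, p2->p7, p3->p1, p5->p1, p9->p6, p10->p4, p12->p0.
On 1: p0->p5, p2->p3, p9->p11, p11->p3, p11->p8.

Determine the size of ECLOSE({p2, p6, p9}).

8

Start with {p2, p6, p9}.
From p6 via ϵ: add p8.
From p9 via ϵ: add p3.
From p8 via ϵ: add p4.
From p4 via ϵ: add p11.
From p11 via ϵ: add p7.
ϵ-closure = {p2, p3, p4, p6, p7, p8, p9, p11}, which has 8 states.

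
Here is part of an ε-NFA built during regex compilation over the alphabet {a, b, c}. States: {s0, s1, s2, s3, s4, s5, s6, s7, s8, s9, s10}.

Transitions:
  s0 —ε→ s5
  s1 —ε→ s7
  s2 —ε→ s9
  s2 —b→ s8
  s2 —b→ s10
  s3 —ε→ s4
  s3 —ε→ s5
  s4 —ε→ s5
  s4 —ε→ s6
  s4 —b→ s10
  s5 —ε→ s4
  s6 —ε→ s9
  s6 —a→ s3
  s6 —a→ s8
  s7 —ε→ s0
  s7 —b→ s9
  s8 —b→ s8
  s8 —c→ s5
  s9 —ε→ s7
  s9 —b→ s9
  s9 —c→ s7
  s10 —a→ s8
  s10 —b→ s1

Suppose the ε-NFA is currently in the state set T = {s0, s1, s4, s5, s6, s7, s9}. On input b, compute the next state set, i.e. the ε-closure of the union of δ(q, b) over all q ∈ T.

s4 on b → {s10}.
s7 on b → {s9}.
s9 on b → {s9}.
No b-transition from s0, s1, s5, s6.
Union after reading b: {s9, s10}.
Now take the ε-closure:
From s9 via ε: add s7.
From s7 via ε: add s0.
From s0 via ε: add s5.
From s5 via ε: add s4.
From s4 via ε: add s6.
No new states can be added; the closed set is {s0, s4, s5, s6, s7, s9, s10}.

{s0, s4, s5, s6, s7, s9, s10}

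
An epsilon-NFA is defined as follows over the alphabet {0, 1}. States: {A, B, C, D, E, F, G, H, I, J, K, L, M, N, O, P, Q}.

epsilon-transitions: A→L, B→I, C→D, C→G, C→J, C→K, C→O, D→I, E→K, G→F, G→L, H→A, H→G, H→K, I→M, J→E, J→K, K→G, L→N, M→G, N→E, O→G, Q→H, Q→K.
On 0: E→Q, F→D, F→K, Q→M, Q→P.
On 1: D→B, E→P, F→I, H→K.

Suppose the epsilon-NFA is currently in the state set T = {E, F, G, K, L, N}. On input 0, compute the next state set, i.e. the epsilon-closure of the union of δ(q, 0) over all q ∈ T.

E on 0 → {Q}.
F on 0 → {D, K}.
No 0-transition from G, K, L, N.
Union after reading 0: {D, K, Q}.
Now take the epsilon-closure:
From D via epsilon: add I.
From K via epsilon: add G.
From Q via epsilon: add H.
From G via epsilon: add F, L.
From H via epsilon: add A.
From I via epsilon: add M.
From L via epsilon: add N.
From N via epsilon: add E.
No new states can be added; the closed set is {A, D, E, F, G, H, I, K, L, M, N, Q}.

{A, D, E, F, G, H, I, K, L, M, N, Q}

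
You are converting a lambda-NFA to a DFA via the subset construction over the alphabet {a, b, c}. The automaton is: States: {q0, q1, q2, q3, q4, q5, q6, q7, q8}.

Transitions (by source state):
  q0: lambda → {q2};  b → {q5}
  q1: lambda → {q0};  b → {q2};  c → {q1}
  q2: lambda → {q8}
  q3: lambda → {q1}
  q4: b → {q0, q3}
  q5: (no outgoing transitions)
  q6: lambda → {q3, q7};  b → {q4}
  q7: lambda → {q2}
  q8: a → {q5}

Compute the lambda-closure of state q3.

Start with {q3}.
From q3 via lambda: add q1.
From q1 via lambda: add q0.
From q0 via lambda: add q2.
From q2 via lambda: add q8.
No new states can be added; the closed set is {q0, q1, q2, q3, q8}.

{q0, q1, q2, q3, q8}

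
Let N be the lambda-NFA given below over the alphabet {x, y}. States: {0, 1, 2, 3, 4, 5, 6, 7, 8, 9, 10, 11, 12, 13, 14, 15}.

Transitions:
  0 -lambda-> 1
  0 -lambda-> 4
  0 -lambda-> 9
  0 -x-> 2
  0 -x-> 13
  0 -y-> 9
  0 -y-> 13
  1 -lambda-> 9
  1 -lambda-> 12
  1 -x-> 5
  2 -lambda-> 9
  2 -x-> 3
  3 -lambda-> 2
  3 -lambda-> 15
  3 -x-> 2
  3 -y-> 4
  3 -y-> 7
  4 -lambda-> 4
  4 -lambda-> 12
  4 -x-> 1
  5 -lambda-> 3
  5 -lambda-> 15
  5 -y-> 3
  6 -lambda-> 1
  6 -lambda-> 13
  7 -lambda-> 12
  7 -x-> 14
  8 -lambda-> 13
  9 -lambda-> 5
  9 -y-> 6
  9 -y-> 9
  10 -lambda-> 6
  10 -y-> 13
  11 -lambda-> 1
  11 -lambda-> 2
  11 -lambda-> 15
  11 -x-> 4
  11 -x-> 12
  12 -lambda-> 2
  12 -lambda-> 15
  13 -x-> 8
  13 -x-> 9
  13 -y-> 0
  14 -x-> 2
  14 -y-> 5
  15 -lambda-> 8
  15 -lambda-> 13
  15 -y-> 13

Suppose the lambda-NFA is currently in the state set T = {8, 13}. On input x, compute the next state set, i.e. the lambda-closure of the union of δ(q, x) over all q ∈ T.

{2, 3, 5, 8, 9, 13, 15}

13 on x → {8, 9}.
No x-transition from 8.
Union after reading x: {8, 9}.
Now take the lambda-closure:
From 8 via lambda: add 13.
From 9 via lambda: add 5.
From 5 via lambda: add 3, 15.
From 3 via lambda: add 2.
No new states can be added; the closed set is {2, 3, 5, 8, 9, 13, 15}.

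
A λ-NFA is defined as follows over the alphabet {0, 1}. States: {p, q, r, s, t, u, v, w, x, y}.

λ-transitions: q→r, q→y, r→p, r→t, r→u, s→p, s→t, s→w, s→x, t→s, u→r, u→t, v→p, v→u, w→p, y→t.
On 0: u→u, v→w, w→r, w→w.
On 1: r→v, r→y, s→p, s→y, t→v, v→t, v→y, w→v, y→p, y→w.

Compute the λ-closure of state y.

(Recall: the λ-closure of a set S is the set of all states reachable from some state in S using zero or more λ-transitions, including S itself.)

Start with {y}.
From y via λ: add t.
From t via λ: add s.
From s via λ: add p, w, x.
No new states can be added; the closed set is {p, s, t, w, x, y}.

{p, s, t, w, x, y}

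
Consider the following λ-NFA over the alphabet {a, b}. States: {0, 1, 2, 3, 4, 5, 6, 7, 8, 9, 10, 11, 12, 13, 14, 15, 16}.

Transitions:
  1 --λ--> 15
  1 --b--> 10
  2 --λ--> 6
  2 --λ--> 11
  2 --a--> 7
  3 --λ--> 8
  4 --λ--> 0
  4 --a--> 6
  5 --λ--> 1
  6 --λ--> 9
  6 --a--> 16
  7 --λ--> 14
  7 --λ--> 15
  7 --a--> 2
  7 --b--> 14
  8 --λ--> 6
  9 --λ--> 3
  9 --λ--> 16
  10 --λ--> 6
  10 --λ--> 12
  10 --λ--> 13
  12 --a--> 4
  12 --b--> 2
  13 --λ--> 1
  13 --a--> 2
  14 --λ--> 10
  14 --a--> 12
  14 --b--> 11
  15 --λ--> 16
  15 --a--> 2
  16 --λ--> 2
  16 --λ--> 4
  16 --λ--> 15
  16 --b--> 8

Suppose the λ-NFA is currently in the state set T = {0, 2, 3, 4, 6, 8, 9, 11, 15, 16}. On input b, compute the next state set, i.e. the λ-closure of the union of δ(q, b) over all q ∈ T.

{0, 2, 3, 4, 6, 8, 9, 11, 15, 16}

16 on b → {8}.
No b-transition from 0, 2, 3, 4, 6, 8, 9, 11, 15.
Union after reading b: {8}.
Now take the λ-closure:
From 8 via λ: add 6.
From 6 via λ: add 9.
From 9 via λ: add 3, 16.
From 16 via λ: add 2, 4, 15.
From 2 via λ: add 11.
From 4 via λ: add 0.
No new states can be added; the closed set is {0, 2, 3, 4, 6, 8, 9, 11, 15, 16}.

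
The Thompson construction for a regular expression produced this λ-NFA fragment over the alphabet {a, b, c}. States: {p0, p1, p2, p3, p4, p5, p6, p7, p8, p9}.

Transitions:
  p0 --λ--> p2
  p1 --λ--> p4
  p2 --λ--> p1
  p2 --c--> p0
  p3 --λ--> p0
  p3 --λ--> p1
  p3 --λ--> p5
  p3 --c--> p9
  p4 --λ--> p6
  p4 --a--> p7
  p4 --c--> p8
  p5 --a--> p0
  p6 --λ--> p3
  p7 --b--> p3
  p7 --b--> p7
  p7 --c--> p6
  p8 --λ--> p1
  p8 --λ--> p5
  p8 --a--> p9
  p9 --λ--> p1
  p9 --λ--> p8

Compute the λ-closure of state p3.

{p0, p1, p2, p3, p4, p5, p6}

Start with {p3}.
From p3 via λ: add p0, p1, p5.
From p0 via λ: add p2.
From p1 via λ: add p4.
From p4 via λ: add p6.
No new states can be added; the closed set is {p0, p1, p2, p3, p4, p5, p6}.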